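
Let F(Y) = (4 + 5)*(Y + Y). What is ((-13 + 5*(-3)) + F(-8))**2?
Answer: 29584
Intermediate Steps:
F(Y) = 18*Y (F(Y) = 9*(2*Y) = 18*Y)
((-13 + 5*(-3)) + F(-8))**2 = ((-13 + 5*(-3)) + 18*(-8))**2 = ((-13 - 15) - 144)**2 = (-28 - 144)**2 = (-172)**2 = 29584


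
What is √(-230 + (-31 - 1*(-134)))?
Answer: I*√127 ≈ 11.269*I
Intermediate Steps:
√(-230 + (-31 - 1*(-134))) = √(-230 + (-31 + 134)) = √(-230 + 103) = √(-127) = I*√127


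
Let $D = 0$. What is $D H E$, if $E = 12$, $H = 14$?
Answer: $0$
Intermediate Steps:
$D H E = 0 \cdot 14 \cdot 12 = 0 \cdot 12 = 0$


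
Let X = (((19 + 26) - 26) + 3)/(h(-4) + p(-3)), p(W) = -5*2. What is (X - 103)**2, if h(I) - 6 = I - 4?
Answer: 395641/36 ≈ 10990.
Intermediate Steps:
p(W) = -10
h(I) = 2 + I (h(I) = 6 + (I - 4) = 6 + (-4 + I) = 2 + I)
X = -11/6 (X = (((19 + 26) - 26) + 3)/((2 - 4) - 10) = ((45 - 26) + 3)/(-2 - 10) = (19 + 3)/(-12) = 22*(-1/12) = -11/6 ≈ -1.8333)
(X - 103)**2 = (-11/6 - 103)**2 = (-629/6)**2 = 395641/36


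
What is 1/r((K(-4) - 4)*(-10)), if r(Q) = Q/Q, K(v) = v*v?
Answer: 1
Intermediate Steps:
K(v) = v²
r(Q) = 1
1/r((K(-4) - 4)*(-10)) = 1/1 = 1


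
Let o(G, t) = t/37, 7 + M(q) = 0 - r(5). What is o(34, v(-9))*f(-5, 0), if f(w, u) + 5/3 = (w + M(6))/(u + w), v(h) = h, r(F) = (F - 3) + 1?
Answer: -12/37 ≈ -0.32432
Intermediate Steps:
r(F) = -2 + F (r(F) = (-3 + F) + 1 = -2 + F)
M(q) = -10 (M(q) = -7 + (0 - (-2 + 5)) = -7 + (0 - 1*3) = -7 + (0 - 3) = -7 - 3 = -10)
f(w, u) = -5/3 + (-10 + w)/(u + w) (f(w, u) = -5/3 + (w - 10)/(u + w) = -5/3 + (-10 + w)/(u + w))
o(G, t) = t/37 (o(G, t) = t*(1/37) = t/37)
o(34, v(-9))*f(-5, 0) = ((1/37)*(-9))*((-30 - 5*0 - 2*(-5))/(3*(0 - 5))) = -3*(-30 + 0 + 10)/(37*(-5)) = -3*(-1)*(-20)/(37*5) = -9/37*4/3 = -12/37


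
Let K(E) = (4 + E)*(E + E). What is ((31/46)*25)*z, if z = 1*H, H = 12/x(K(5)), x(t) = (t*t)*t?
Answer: 31/111780 ≈ 0.00027733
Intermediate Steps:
K(E) = 2*E*(4 + E) (K(E) = (4 + E)*(2*E) = 2*E*(4 + E))
x(t) = t³ (x(t) = t²*t = t³)
H = 1/60750 (H = 12/((2*5*(4 + 5))³) = 12/((2*5*9)³) = 12/(90³) = 12/729000 = 12*(1/729000) = 1/60750 ≈ 1.6461e-5)
z = 1/60750 (z = 1*(1/60750) = 1/60750 ≈ 1.6461e-5)
((31/46)*25)*z = ((31/46)*25)*(1/60750) = (775/46)*(1/60750) = 31/111780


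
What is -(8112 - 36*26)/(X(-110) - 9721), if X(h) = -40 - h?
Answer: 2392/3217 ≈ 0.74355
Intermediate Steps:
-(8112 - 36*26)/(X(-110) - 9721) = -(8112 - 36*26)/((-40 - 1*(-110)) - 9721) = -(8112 - 936)/((-40 + 110) - 9721) = -7176/(70 - 9721) = -7176/(-9651) = -7176*(-1)/9651 = -1*(-2392/3217) = 2392/3217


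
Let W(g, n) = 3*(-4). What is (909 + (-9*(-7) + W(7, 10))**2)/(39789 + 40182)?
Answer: 1170/26657 ≈ 0.043891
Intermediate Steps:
W(g, n) = -12
(909 + (-9*(-7) + W(7, 10))**2)/(39789 + 40182) = (909 + (-9*(-7) - 12)**2)/(39789 + 40182) = (909 + (63 - 12)**2)/79971 = (909 + 51**2)*(1/79971) = (909 + 2601)*(1/79971) = 3510*(1/79971) = 1170/26657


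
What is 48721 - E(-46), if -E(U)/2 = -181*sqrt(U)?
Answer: 48721 - 362*I*sqrt(46) ≈ 48721.0 - 2455.2*I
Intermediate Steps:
E(U) = 362*sqrt(U) (E(U) = -(-362)*sqrt(U) = 362*sqrt(U))
48721 - E(-46) = 48721 - 362*sqrt(-46) = 48721 - 362*I*sqrt(46)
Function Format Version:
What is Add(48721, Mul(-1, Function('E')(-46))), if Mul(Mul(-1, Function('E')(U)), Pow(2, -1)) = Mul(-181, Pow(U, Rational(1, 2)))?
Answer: Add(48721, Mul(-362, I, Pow(46, Rational(1, 2)))) ≈ Add(48721., Mul(-2455.2, I))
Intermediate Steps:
Function('E')(U) = Mul(362, Pow(U, Rational(1, 2))) (Function('E')(U) = Mul(-2, Mul(-181, Pow(U, Rational(1, 2)))) = Mul(362, Pow(U, Rational(1, 2))))
Add(48721, Mul(-1, Function('E')(-46))) = Add(48721, Mul(-1, Mul(362, Pow(-46, Rational(1, 2))))) = Add(48721, Mul(-1, Mul(362, Mul(I, Pow(46, Rational(1, 2)))))) = Add(48721, Mul(-1, Mul(362, I, Pow(46, Rational(1, 2))))) = Add(48721, Mul(-362, I, Pow(46, Rational(1, 2))))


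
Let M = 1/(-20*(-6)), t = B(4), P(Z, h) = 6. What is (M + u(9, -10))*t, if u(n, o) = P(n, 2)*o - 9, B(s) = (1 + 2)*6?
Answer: -24837/20 ≈ -1241.8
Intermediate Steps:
B(s) = 18 (B(s) = 3*6 = 18)
u(n, o) = -9 + 6*o (u(n, o) = 6*o - 9 = -9 + 6*o)
t = 18
M = 1/120 ≈ 0.0083333
(M + u(9, -10))*t = (1/120 + (-9 + 6*(-10)))*18 = (1/120 + (-9 - 60))*18 = (1/120 - 69)*18 = -8279/120*18 = -24837/20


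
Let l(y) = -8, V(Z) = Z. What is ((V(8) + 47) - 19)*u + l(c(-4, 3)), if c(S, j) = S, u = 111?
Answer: 3988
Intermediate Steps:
((V(8) + 47) - 19)*u + l(c(-4, 3)) = ((8 + 47) - 19)*111 - 8 = (55 - 19)*111 - 8 = 36*111 - 8 = 3996 - 8 = 3988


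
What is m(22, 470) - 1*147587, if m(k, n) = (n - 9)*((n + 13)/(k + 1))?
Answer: -137906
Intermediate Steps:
m(k, n) = (-9 + n)*(13 + n)/(1 + k) (m(k, n) = (-9 + n)*((13 + n)/(1 + k)) = (-9 + n)*(13 + n)/(1 + k))
m(22, 470) - 1*147587 = (-117 + 470**2 + 4*470)/(1 + 22) - 1*147587 = (-117 + 220900 + 1880)/23 - 147587 = (1/23)*222663 - 147587 = 9681 - 147587 = -137906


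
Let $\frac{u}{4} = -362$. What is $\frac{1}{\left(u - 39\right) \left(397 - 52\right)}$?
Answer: $- \frac{1}{513015} \approx -1.9493 \cdot 10^{-6}$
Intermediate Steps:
$u = -1448$ ($u = 4 \left(-362\right) = -1448$)
$\frac{1}{\left(u - 39\right) \left(397 - 52\right)} = \frac{1}{\left(-1448 - 39\right) \left(397 - 52\right)} = \frac{1}{\left(-1487\right) 345} = \frac{1}{-513015} = - \frac{1}{513015}$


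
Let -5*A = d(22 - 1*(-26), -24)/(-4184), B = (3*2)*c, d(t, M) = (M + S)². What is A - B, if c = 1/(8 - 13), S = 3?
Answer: 5109/4184 ≈ 1.2211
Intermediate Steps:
c = -⅕ (c = 1/(-5) = -⅕ ≈ -0.20000)
d(t, M) = (3 + M)² (d(t, M) = (M + 3)² = (3 + M)²)
B = -6/5 (B = (3*2)*(-⅕) = 6*(-⅕) = -6/5 ≈ -1.2000)
A = 441/20920 (A = -(3 - 24)²/(5*(-4184)) = -(-21)²*(-1)/(5*4184) = -441*(-1)/(5*4184) = -⅕*(-441/4184) = 441/20920 ≈ 0.021080)
A - B = 441/20920 - 1*(-6/5) = 441/20920 + 6/5 = 5109/4184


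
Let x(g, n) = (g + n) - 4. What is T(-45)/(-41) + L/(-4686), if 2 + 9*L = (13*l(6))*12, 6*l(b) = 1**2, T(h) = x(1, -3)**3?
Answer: 1518100/288189 ≈ 5.2677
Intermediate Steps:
x(g, n) = -4 + g + n
T(h) = -216 (T(h) = (-4 + 1 - 3)**3 = (-6)**3 = -216)
l(b) = 1/6 (l(b) = (1/6)*1**2 = (1/6)*1 = 1/6)
L = 8/3 (L = -2/9 + ((13*(1/6))*12)/9 = -2/9 + ((13/6)*12)/9 = -2/9 + (1/9)*26 = -2/9 + 26/9 = 8/3 ≈ 2.6667)
T(-45)/(-41) + L/(-4686) = -216/(-41) + (8/3)/(-4686) = -216*(-1/41) + (8/3)*(-1/4686) = 216/41 - 4/7029 = 1518100/288189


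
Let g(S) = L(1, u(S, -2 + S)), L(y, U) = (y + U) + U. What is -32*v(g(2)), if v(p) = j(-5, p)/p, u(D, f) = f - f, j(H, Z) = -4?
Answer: 128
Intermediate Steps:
u(D, f) = 0
L(y, U) = y + 2*U (L(y, U) = (U + y) + U = y + 2*U)
g(S) = 1 (g(S) = 1 + 2*0 = 1 + 0 = 1)
v(p) = -4/p
-32*v(g(2)) = -(-128)/1 = -(-128) = -32*(-4) = 128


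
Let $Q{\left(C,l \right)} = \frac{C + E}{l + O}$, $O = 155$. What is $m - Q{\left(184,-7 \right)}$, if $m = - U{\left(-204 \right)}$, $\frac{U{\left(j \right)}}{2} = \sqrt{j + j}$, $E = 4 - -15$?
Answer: $- \frac{203}{148} - 4 i \sqrt{102} \approx -1.3716 - 40.398 i$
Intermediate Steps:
$E = 19$ ($E = 4 + 15 = 19$)
$U{\left(j \right)} = 2 \sqrt{2} \sqrt{j}$ ($U{\left(j \right)} = 2 \sqrt{j + j} = 2 \sqrt{2 j} = 2 \sqrt{2} \sqrt{j}$)
$m = - 4 i \sqrt{102}$ ($m = - 2 \sqrt{2} \sqrt{-204} = - 2 \sqrt{2} \cdot 2 i \sqrt{51} = - 4 i \sqrt{102} \approx - 40.398 i$)
$Q{\left(C,l \right)} = \frac{19 + C}{155 + l}$ ($Q{\left(C,l \right)} = \frac{C + 19}{l + 155} = \frac{19 + C}{155 + l}$)
$m - Q{\left(184,-7 \right)} = - 4 i \sqrt{102} - \frac{19 + 184}{155 - 7} = - 4 i \sqrt{102} - \frac{1}{148} \cdot 203 = - 4 i \sqrt{102} - \frac{203}{148} = - \frac{203}{148} - 4 i \sqrt{102}$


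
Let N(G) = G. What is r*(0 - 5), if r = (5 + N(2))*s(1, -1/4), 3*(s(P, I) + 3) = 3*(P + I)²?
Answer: 1365/16 ≈ 85.313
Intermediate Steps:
s(P, I) = -3 + (I + P)² (s(P, I) = -3 + (3*(P + I)²)/3 = -3 + (3*(I + P)²)/3 = -3 + (I + P)²)
r = -273/16 (r = (5 + 2)*(-3 + (-1/4 + 1)²) = 7*(-3 + (-1*¼ + 1)²) = 7*(-3 + (-¼ + 1)²) = 7*(-3 + (¾)²) = 7*(-3 + 9/16) = 7*(-39/16) = -273/16 ≈ -17.063)
r*(0 - 5) = -273*(0 - 5)/16 = -273/16*(-5) = 1365/16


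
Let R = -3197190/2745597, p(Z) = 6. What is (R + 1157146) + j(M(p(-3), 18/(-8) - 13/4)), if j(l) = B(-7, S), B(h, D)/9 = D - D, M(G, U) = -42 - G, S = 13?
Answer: 1059017796324/915199 ≈ 1.1571e+6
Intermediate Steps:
B(h, D) = 0 (B(h, D) = 9*(D - D) = 9*0 = 0)
j(l) = 0
R = -1065730/915199 (R = -3197190*1/2745597 = -1065730/915199 ≈ -1.1645)
(R + 1157146) + j(M(p(-3), 18/(-8) - 13/4)) = (-1065730/915199 + 1157146) + 0 = 1059017796324/915199 + 0 = 1059017796324/915199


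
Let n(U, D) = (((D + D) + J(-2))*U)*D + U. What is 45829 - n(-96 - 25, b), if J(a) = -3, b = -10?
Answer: 73780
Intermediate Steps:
n(U, D) = U + D*U*(-3 + 2*D) (n(U, D) = (((D + D) - 3)*U)*D + U = ((2*D - 3)*U)*D + U = ((-3 + 2*D)*U)*D + U = (U*(-3 + 2*D))*D + U = D*U*(-3 + 2*D) + U = U + D*U*(-3 + 2*D))
45829 - n(-96 - 25, b) = 45829 - (-96 - 25)*(1 - 3*(-10) + 2*(-10)**2) = 45829 - (-121)*(1 + 30 + 2*100) = 45829 - (-121)*(1 + 30 + 200) = 45829 - (-121)*231 = 45829 - 1*(-27951) = 45829 + 27951 = 73780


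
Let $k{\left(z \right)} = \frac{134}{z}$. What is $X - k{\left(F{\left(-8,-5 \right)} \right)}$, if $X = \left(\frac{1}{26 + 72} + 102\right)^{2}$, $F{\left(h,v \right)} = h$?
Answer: $\frac{25025219}{2401} \approx 10423.0$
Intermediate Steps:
$X = \frac{99940009}{9604}$ ($X = \left(\frac{1}{98} + 102\right)^{2} = \left(\frac{9997}{98}\right)^{2} = \frac{99940009}{9604} \approx 10406.0$)
$X - k{\left(F{\left(-8,-5 \right)} \right)} = \frac{99940009}{9604} - \frac{134}{-8} = \frac{99940009}{9604} - 134 \left(- \frac{1}{8}\right) = \frac{99940009}{9604} - - \frac{67}{4} = \frac{99940009}{9604} + \frac{67}{4} = \frac{25025219}{2401}$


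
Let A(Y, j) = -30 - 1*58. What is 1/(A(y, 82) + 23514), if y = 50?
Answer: 1/23426 ≈ 4.2688e-5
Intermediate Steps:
A(Y, j) = -88 (A(Y, j) = -30 - 58 = -88)
1/(A(y, 82) + 23514) = 1/(-88 + 23514) = 1/23426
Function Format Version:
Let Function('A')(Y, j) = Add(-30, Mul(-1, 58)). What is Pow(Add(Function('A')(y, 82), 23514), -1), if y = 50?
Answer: Rational(1, 23426) ≈ 4.2688e-5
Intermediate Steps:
Function('A')(Y, j) = -88 (Function('A')(Y, j) = Add(-30, -58) = -88)
Pow(Add(Function('A')(y, 82), 23514), -1) = Pow(Add(-88, 23514), -1) = Pow(23426, -1) = Rational(1, 23426)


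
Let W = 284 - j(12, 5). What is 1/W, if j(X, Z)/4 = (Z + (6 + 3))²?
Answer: -1/500 ≈ -0.0020000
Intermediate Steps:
j(X, Z) = 4*(9 + Z)² (j(X, Z) = 4*(Z + (6 + 3))² = 4*(Z + 9)² = 4*(9 + Z)²)
W = -500 (W = 284 - 4*(9 + 5)² = 284 - 4*14² = 284 - 4*196 = 284 - 1*784 = 284 - 784 = -500)
1/W = 1/(-500) = -1/500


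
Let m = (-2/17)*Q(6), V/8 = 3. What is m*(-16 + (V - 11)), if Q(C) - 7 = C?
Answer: 78/17 ≈ 4.5882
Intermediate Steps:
V = 24 (V = 8*3 = 24)
Q(C) = 7 + C
m = -26/17 (m = (-2/17)*(7 + 6) = -2*1/17*13 = -2/17*13 = -26/17 ≈ -1.5294)
m*(-16 + (V - 11)) = -26*(-16 + (24 - 11))/17 = -26*(-16 + 13)/17 = -26/17*(-3) = 78/17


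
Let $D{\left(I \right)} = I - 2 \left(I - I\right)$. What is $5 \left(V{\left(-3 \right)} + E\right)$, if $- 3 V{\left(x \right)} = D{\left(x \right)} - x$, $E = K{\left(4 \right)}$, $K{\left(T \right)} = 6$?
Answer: $30$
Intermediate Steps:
$D{\left(I \right)} = I$ ($D{\left(I \right)} = I - 0 = I + 0 = I$)
$E = 6$
$V{\left(x \right)} = 0$ ($V{\left(x \right)} = - \frac{x - x}{3} = \left(- \frac{1}{3}\right) 0 = 0$)
$5 \left(V{\left(-3 \right)} + E\right) = 5 \left(0 + 6\right) = 5 \cdot 6 = 30$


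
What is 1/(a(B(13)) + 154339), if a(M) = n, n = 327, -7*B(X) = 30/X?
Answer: 1/154666 ≈ 6.4655e-6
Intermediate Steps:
B(X) = -30/(7*X)
a(M) = 327
1/(a(B(13)) + 154339) = 1/(327 + 154339) = 1/154666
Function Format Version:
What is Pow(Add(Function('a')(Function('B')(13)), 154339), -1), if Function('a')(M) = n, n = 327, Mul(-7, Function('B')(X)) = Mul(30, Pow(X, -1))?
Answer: Rational(1, 154666) ≈ 6.4655e-6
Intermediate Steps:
Function('B')(X) = Mul(Rational(-30, 7), Pow(X, -1)) (Function('B')(X) = Mul(Rational(-1, 7), Mul(30, Pow(X, -1))) = Mul(Rational(-30, 7), Pow(X, -1)))
Function('a')(M) = 327
Pow(Add(Function('a')(Function('B')(13)), 154339), -1) = Pow(Add(327, 154339), -1) = Pow(154666, -1) = Rational(1, 154666)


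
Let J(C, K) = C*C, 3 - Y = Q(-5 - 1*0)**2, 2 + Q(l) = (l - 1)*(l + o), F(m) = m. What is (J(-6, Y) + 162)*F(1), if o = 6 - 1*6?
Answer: 198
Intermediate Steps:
o = 0 (o = 6 - 6 = 0)
Q(l) = -2 + l*(-1 + l) (Q(l) = -2 + (l - 1)*(l + 0) = -2 + (-1 + l)*l = -2 + l*(-1 + l))
Y = -781 (Y = 3 - (-2 + (-5 - 1*0)**2 - (-5 - 1*0))**2 = 3 - (-2 + (-5 + 0)**2 - (-5 + 0))**2 = 3 - (-2 + (-5)**2 - 1*(-5))**2 = 3 - (-2 + 25 + 5)**2 = 3 - 1*28**2 = 3 - 1*784 = 3 - 784 = -781)
J(C, K) = C**2
(J(-6, Y) + 162)*F(1) = ((-6)**2 + 162)*1 = (36 + 162)*1 = 198*1 = 198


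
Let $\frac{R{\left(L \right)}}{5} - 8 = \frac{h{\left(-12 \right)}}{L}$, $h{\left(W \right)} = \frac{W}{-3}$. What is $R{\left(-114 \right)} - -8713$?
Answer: $\frac{498911}{57} \approx 8752.8$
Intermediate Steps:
$h{\left(W \right)} = - \frac{W}{3}$ ($h{\left(W \right)} = W \left(- \frac{1}{3}\right) = - \frac{W}{3}$)
$R{\left(L \right)} = 40 + \frac{20}{L}$ ($R{\left(L \right)} = 40 + 5 \frac{\left(- \frac{1}{3}\right) \left(-12\right)}{L} = 40 + 5 \frac{4}{L} = 40 + \frac{20}{L}$)
$R{\left(-114 \right)} - -8713 = \left(40 + \frac{20}{-114}\right) - -8713 = \left(40 + 20 \left(- \frac{1}{114}\right)\right) + 8713 = \left(40 - \frac{10}{57}\right) + 8713 = \frac{2270}{57} + 8713 = \frac{498911}{57}$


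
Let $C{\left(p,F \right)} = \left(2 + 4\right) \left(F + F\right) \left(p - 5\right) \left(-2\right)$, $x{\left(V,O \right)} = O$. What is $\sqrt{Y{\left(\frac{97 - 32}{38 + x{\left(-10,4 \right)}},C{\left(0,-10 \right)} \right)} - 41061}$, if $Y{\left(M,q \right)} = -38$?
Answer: $i \sqrt{41099} \approx 202.73 i$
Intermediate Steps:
$C{\left(p,F \right)} = - 24 F \left(-5 + p\right)$ ($C{\left(p,F \right)} = 6 \cdot 2 F \left(-5 + p\right) \left(-2\right) = 12 F \left(-5 + p\right) \left(-2\right) = - 24 F \left(-5 + p\right)$)
$\sqrt{Y{\left(\frac{97 - 32}{38 + x{\left(-10,4 \right)}},C{\left(0,-10 \right)} \right)} - 41061} = \sqrt{-38 - 41061} = \sqrt{-41099} = i \sqrt{41099}$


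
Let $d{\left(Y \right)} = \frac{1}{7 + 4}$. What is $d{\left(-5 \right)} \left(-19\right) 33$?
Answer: $-57$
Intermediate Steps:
$d{\left(Y \right)} = \frac{1}{11}$
$d{\left(-5 \right)} \left(-19\right) 33 = \frac{1}{11} \left(-19\right) 33 = \left(- \frac{19}{11}\right) 33 = -57$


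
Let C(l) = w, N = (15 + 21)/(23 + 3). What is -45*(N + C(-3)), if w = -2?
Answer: 360/13 ≈ 27.692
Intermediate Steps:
N = 18/13 (N = 36/26 = 36*(1/26) = 18/13 ≈ 1.3846)
C(l) = -2
-45*(N + C(-3)) = -45*(18/13 - 2) = -45*(-8/13) = 360/13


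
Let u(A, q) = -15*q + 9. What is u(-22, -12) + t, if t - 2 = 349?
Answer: 540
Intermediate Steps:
t = 351 (t = 2 + 349 = 351)
u(A, q) = 9 - 15*q
u(-22, -12) + t = (9 - 15*(-12)) + 351 = (9 + 180) + 351 = 189 + 351 = 540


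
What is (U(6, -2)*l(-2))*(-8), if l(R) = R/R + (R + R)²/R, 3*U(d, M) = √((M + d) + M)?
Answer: 56*√2/3 ≈ 26.399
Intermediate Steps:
U(d, M) = √(d + 2*M)/3 (U(d, M) = √((M + d) + M)/3 = √(d + 2*M)/3)
l(R) = 1 + 4*R (l(R) = 1 + (2*R)²/R = 1 + (4*R²)/R = 1 + 4*R)
(U(6, -2)*l(-2))*(-8) = ((√(6 + 2*(-2))/3)*(1 + 4*(-2)))*(-8) = ((√(6 - 4)/3)*(1 - 8))*(-8) = ((√2/3)*(-7))*(-8) = -7*√2/3*(-8) = 56*√2/3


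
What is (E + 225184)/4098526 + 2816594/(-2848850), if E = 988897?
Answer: -4042574541797/5838042897550 ≈ -0.69245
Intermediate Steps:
(E + 225184)/4098526 + 2816594/(-2848850) = (988897 + 225184)/4098526 + 2816594/(-2848850) = 1214081*(1/4098526) + 2816594*(-1/2848850) = 1214081/4098526 - 1408297/1424425 = -4042574541797/5838042897550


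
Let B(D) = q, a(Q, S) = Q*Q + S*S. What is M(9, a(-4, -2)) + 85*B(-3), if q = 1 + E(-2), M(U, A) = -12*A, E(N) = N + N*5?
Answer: -1175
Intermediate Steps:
a(Q, S) = Q² + S²
E(N) = 6*N (E(N) = N + 5*N = 6*N)
q = -11 (q = 1 + 6*(-2) = 1 - 12 = -11)
B(D) = -11
M(9, a(-4, -2)) + 85*B(-3) = -12*((-4)² + (-2)²) + 85*(-11) = -12*(16 + 4) - 935 = -12*20 - 935 = -240 - 935 = -1175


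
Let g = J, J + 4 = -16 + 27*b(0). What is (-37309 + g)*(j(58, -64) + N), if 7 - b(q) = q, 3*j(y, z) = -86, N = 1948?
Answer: -71284040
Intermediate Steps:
j(y, z) = -86/3 (j(y, z) = (⅓)*(-86) = -86/3)
b(q) = 7 - q
J = 169 (J = -4 + (-16 + 27*(7 - 1*0)) = -4 + (-16 + 27*(7 + 0)) = -4 + (-16 + 27*7) = -4 + (-16 + 189) = -4 + 173 = 169)
g = 169
(-37309 + g)*(j(58, -64) + N) = (-37309 + 169)*(-86/3 + 1948) = -37140*5758/3 = -71284040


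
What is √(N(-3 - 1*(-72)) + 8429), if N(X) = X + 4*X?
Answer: √8774 ≈ 93.670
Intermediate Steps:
N(X) = 5*X
√(N(-3 - 1*(-72)) + 8429) = √(5*(-3 - 1*(-72)) + 8429) = √(5*(-3 + 72) + 8429) = √(5*69 + 8429) = √(345 + 8429) = √8774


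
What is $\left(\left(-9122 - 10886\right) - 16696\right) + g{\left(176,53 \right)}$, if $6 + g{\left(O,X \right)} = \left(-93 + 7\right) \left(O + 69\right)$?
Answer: $-57780$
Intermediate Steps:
$g{\left(O,X \right)} = -5940 - 86 O$ ($g{\left(O,X \right)} = -6 + \left(-93 + 7\right) \left(O + 69\right) = -6 - 86 \left(69 + O\right) = -6 - \left(5934 + 86 O\right) = -5940 - 86 O$)
$\left(\left(-9122 - 10886\right) - 16696\right) + g{\left(176,53 \right)} = \left(\left(-9122 - 10886\right) - 16696\right) - 21076 = \left(-20008 - 16696\right) - 21076 = -36704 - 21076 = -57780$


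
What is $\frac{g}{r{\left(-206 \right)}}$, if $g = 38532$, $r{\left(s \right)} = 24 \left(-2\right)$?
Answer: $- \frac{3211}{4} \approx -802.75$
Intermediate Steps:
$r{\left(s \right)} = -48$
$\frac{g}{r{\left(-206 \right)}} = \frac{38532}{-48} = 38532 \left(- \frac{1}{48}\right) = - \frac{3211}{4}$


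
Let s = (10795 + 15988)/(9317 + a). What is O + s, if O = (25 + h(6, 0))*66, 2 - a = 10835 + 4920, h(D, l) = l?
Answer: 10592617/6436 ≈ 1645.8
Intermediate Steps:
a = -15753 (a = 2 - (10835 + 4920) = 2 - 1*15755 = 2 - 15755 = -15753)
O = 1650 (O = (25 + 0)*66 = 25*66 = 1650)
s = -26783/6436 (s = (10795 + 15988)/(9317 - 15753) = 26783/(-6436) = 26783*(-1/6436) = -26783/6436 ≈ -4.1614)
O + s = 1650 - 26783/6436 = 10592617/6436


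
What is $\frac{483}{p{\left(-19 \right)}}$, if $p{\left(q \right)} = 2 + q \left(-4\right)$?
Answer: $\frac{161}{26} \approx 6.1923$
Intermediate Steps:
$p{\left(q \right)} = 2 - 4 q$
$\frac{483}{p{\left(-19 \right)}} = \frac{483}{2 - -76} = \frac{483}{2 + 76} = \frac{483}{78} = 483 \cdot \frac{1}{78} = \frac{161}{26}$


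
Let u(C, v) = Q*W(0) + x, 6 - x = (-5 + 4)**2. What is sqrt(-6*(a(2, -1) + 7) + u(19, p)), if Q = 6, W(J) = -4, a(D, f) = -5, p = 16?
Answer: I*sqrt(31) ≈ 5.5678*I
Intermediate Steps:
x = 5 (x = 6 - (-5 + 4)**2 = 6 - 1*(-1)**2 = 6 - 1*1 = 6 - 1 = 5)
u(C, v) = -19 (u(C, v) = 6*(-4) + 5 = -24 + 5 = -19)
sqrt(-6*(a(2, -1) + 7) + u(19, p)) = sqrt(-6*(-5 + 7) - 19) = sqrt(-6*2 - 19) = sqrt(-12 - 19) = sqrt(-31) = I*sqrt(31)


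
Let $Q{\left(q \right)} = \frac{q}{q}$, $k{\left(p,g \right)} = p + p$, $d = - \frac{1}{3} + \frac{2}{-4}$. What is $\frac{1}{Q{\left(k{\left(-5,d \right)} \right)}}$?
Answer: $1$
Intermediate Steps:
$d = - \frac{5}{6}$ ($d = \left(-1\right) \frac{1}{3} + 2 \left(- \frac{1}{4}\right) = - \frac{1}{3} - \frac{1}{2} = - \frac{5}{6} \approx -0.83333$)
$k{\left(p,g \right)} = 2 p$
$Q{\left(q \right)} = 1$
$\frac{1}{Q{\left(k{\left(-5,d \right)} \right)}} = 1^{-1} = 1$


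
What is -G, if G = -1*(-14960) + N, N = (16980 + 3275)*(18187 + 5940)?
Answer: -488707345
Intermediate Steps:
N = 488692385 (N = 20255*24127 = 488692385)
G = 488707345 (G = -1*(-14960) + 488692385 = 14960 + 488692385 = 488707345)
-G = -1*488707345 = -488707345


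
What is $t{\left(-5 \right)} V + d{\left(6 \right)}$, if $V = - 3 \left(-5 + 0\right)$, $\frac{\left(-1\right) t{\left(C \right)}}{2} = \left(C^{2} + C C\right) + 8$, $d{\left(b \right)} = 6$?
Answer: $-1734$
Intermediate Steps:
$t{\left(C \right)} = -16 - 4 C^{2}$ ($t{\left(C \right)} = - 2 \left(\left(C^{2} + C C\right) + 8\right) = - 2 \left(\left(C^{2} + C^{2}\right) + 8\right) = - 2 \left(2 C^{2} + 8\right) = - 2 \left(8 + 2 C^{2}\right) = -16 - 4 C^{2}$)
$V = 15$ ($V = \left(-3\right) \left(-5\right) = 15$)
$t{\left(-5 \right)} V + d{\left(6 \right)} = \left(-16 - 4 \left(-5\right)^{2}\right) 15 + 6 = \left(-16 - 100\right) 15 + 6 = \left(-116\right) 15 + 6 = -1740 + 6 = -1734$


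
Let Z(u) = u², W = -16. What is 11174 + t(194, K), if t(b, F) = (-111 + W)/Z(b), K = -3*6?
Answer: 420544537/37636 ≈ 11174.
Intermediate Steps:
K = -18
t(b, F) = -127/b² (t(b, F) = (-111 - 16)/(b²) = -127/b²)
11174 + t(194, K) = 11174 - 127/194² = 11174 - 127*1/37636 = 11174 - 127/37636 = 420544537/37636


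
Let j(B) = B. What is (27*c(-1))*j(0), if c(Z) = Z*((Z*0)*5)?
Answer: 0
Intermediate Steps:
c(Z) = 0 (c(Z) = Z*(0*5) = Z*0 = 0)
(27*c(-1))*j(0) = (27*0)*0 = 0*0 = 0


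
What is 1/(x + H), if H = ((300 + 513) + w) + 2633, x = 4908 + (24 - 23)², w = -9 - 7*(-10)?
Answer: 1/8416 ≈ 0.00011882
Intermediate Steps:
w = 61 (w = -9 + 70 = 61)
x = 4909 (x = 4908 + 1² = 4908 + 1 = 4909)
H = 3507 (H = ((300 + 513) + 61) + 2633 = (813 + 61) + 2633 = 874 + 2633 = 3507)
1/(x + H) = 1/(4909 + 3507) = 1/8416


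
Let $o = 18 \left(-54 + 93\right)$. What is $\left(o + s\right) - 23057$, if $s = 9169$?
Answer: $-13186$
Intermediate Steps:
$o = 702$ ($o = 18 \cdot 39 = 702$)
$\left(o + s\right) - 23057 = \left(702 + 9169\right) - 23057 = 9871 - 23057 = -13186$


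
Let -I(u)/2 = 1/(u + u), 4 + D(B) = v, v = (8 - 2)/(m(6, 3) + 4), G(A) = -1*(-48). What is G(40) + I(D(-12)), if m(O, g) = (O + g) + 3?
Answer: 1400/29 ≈ 48.276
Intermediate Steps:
G(A) = 48
m(O, g) = 3 + O + g
v = 3/8 (v = (8 - 2)/((3 + 6 + 3) + 4) = 6/(12 + 4) = 6/16 = 6*(1/16) = 3/8 ≈ 0.37500)
D(B) = -29/8 (D(B) = -4 + 3/8 = -29/8)
I(u) = -1/u (I(u) = -2/(u + u) = -2*1/(2*u) = -1/u)
G(40) + I(D(-12)) = 48 - 1/(-29/8) = 48 - 1*(-8/29) = 48 + 8/29 = 1400/29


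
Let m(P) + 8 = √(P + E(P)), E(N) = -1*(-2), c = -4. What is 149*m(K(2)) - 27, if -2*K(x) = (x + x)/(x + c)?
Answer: -1219 + 149*√3 ≈ -960.92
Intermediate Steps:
E(N) = 2
K(x) = -x/(-4 + x) (K(x) = -(x + x)/(2*(x - 4)) = -2*x/(2*(-4 + x)) = -x/(-4 + x))
m(P) = -8 + √(2 + P) (m(P) = -8 + √(P + 2) = -8 + √(2 + P))
149*m(K(2)) - 27 = 149*(-8 + √(2 - 1*2/(-4 + 2))) - 27 = 149*(-8 + √(2 - 1*2/(-2))) - 27 = 149*(-8 + √(2 - 1*2*(-½))) - 27 = 149*(-8 + √(2 + 1)) - 27 = 149*(-8 + √3) - 27 = (-1192 + 149*√3) - 27 = -1219 + 149*√3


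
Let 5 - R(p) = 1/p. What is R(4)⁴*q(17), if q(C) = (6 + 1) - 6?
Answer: 130321/256 ≈ 509.07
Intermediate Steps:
R(p) = 5 - 1/p
q(C) = 1 (q(C) = 7 - 6 = 1)
R(4)⁴*q(17) = (5 - 1/4)⁴*1 = (5 - 1*¼)⁴*1 = (5 - ¼)⁴*1 = (19/4)⁴*1 = (130321/256)*1 = 130321/256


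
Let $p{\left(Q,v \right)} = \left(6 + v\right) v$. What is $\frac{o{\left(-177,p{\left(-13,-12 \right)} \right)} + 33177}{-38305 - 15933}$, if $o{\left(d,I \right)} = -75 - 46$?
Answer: $- \frac{16528}{27119} \approx -0.60946$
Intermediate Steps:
$p{\left(Q,v \right)} = v \left(6 + v\right)$
$o{\left(d,I \right)} = -121$
$\frac{o{\left(-177,p{\left(-13,-12 \right)} \right)} + 33177}{-38305 - 15933} = \frac{-121 + 33177}{-38305 - 15933} = \frac{33056}{-54238} = 33056 \left(- \frac{1}{54238}\right) = - \frac{16528}{27119}$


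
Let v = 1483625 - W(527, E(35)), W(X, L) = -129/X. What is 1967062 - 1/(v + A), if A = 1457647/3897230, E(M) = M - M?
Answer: 5993893538590809823908/3047129952483889 ≈ 1.9671e+6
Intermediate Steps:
E(M) = 0
A = 1457647/3897230 (A = 1457647*(1/3897230) = 1457647/3897230 ≈ 0.37402)
v = 781870504/527 (v = 1483625 - (-129)/527 = 1483625 - 1*(-129/527) = 1483625 + 129/527 = 781870504/527 ≈ 1.4836e+6)
1967062 - 1/(v + A) = 1967062 - 1/(781870504/527 + 1457647/3897230) = 1967062 - 1/3047129952483889/2053840210 = 1967062 - 1*2053840210/3047129952483889 = 1967062 - 2053840210/3047129952483889 = 5993893538590809823908/3047129952483889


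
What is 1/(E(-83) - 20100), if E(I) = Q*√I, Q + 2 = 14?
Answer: -1675/33668496 - I*√83/33668496 ≈ -4.975e-5 - 2.7059e-7*I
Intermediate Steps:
Q = 12 (Q = -2 + 14 = 12)
E(I) = 12*√I
1/(E(-83) - 20100) = 1/(12*√(-83) - 20100) = 1/(12*(I*√83) - 20100) = 1/(12*I*√83 - 20100) = 1/(-20100 + 12*I*√83)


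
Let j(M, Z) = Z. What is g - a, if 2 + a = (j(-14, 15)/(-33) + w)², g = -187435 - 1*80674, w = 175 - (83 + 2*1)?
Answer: -33411172/121 ≈ -2.7613e+5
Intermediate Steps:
w = 90 (w = 175 - (83 + 2) = 175 - 1*85 = 175 - 85 = 90)
g = -268109 (g = -187435 - 80674 = -268109)
a = 969983/121 (a = -2 + (15/(-33) + 90)² = -2 + (15*(-1/33) + 90)² = -2 + (-5/11 + 90)² = -2 + (985/11)² = -2 + 970225/121 = 969983/121 ≈ 8016.4)
g - a = -268109 - 1*969983/121 = -268109 - 969983/121 = -33411172/121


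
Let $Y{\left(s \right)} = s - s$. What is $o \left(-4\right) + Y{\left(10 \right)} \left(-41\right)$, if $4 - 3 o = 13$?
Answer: $12$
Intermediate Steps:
$o = -3$ ($o = \frac{4}{3} - \frac{13}{3} = -3$)
$Y{\left(s \right)} = 0$
$o \left(-4\right) + Y{\left(10 \right)} \left(-41\right) = \left(-3\right) \left(-4\right) + 0 \left(-41\right) = 12 + 0 = 12$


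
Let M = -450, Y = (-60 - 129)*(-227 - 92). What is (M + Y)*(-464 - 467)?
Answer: -55711971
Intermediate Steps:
Y = 60291 (Y = -189*(-319) = 60291)
(M + Y)*(-464 - 467) = (-450 + 60291)*(-464 - 467) = 59841*(-931) = -55711971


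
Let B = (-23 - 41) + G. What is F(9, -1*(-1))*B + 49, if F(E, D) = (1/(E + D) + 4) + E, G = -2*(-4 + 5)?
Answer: -4078/5 ≈ -815.60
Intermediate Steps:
G = -2 (G = -2*1 = -2)
B = -66 (B = (-23 - 41) - 2 = -64 - 2 = -66)
F(E, D) = 4 + E + 1/(D + E) (F(E, D) = (1/(D + E) + 4) + E = (4 + 1/(D + E)) + E = 4 + E + 1/(D + E))
F(9, -1*(-1))*B + 49 = ((1 + 9² + 4*(-1*(-1)) + 4*9 - 1*(-1)*9)/(-1*(-1) + 9))*(-66) + 49 = ((1 + 81 + 4*1 + 36 + 1*9)/(1 + 9))*(-66) + 49 = ((1 + 81 + 4 + 36 + 9)/10)*(-66) + 49 = ((⅒)*131)*(-66) + 49 = (131/10)*(-66) + 49 = -4323/5 + 49 = -4078/5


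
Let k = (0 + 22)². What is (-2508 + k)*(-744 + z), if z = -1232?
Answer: 3999424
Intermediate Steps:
k = 484 (k = 22² = 484)
(-2508 + k)*(-744 + z) = (-2508 + 484)*(-744 - 1232) = -2024*(-1976) = 3999424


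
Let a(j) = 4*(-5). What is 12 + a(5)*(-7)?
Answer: 152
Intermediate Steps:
a(j) = -20
12 + a(5)*(-7) = 12 - 20*(-7) = 12 + 140 = 152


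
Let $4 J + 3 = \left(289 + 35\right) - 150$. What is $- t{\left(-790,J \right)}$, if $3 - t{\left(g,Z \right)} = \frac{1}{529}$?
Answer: $- \frac{1586}{529} \approx -2.9981$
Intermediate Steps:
$J = \frac{171}{4}$ ($J = - \frac{3}{4} + \frac{\left(289 + 35\right) - 150}{4} = - \frac{3}{4} + \frac{324 - 150}{4} = - \frac{3}{4} + \frac{1}{4} \cdot 174 = - \frac{3}{4} + \frac{87}{2} = \frac{171}{4} \approx 42.75$)
$t{\left(g,Z \right)} = \frac{1586}{529}$ ($t{\left(g,Z \right)} = 3 - \frac{1}{529} = \frac{1586}{529}$)
$- t{\left(-790,J \right)} = \left(-1\right) \frac{1586}{529} = - \frac{1586}{529}$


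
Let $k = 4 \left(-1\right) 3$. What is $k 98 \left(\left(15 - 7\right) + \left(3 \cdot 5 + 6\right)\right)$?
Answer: $-34104$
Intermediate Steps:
$k = -12$ ($k = \left(-4\right) 3 = -12$)
$k 98 \left(\left(15 - 7\right) + \left(3 \cdot 5 + 6\right)\right) = \left(-12\right) 98 \left(\left(15 - 7\right) + \left(3 \cdot 5 + 6\right)\right) = - 1176 \left(8 + \left(15 + 6\right)\right) = - 1176 \left(8 + 21\right) = \left(-1176\right) 29 = -34104$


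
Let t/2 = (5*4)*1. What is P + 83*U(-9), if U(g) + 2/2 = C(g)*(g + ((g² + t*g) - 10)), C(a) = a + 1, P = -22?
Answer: 197767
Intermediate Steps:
t = 40 (t = 2*((5*4)*1) = 2*(20*1) = 2*20 = 40)
C(a) = 1 + a
U(g) = -1 + (1 + g)*(-10 + g² + 41*g) (U(g) = -1 + (1 + g)*(g + ((g² + 40*g) - 10)) = -1 + (1 + g)*(g + (-10 + g² + 40*g)) = -1 + (1 + g)*(-10 + g² + 41*g))
P + 83*U(-9) = -22 + 83*(-11 + (-9)³ + 31*(-9) + 42*(-9)²) = -22 + 83*(-11 - 729 - 279 + 42*81) = -22 + 83*(-11 - 729 - 279 + 3402) = -22 + 83*2383 = -22 + 197789 = 197767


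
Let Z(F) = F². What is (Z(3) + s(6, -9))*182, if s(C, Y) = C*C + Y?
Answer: 6552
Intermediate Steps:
s(C, Y) = Y + C² (s(C, Y) = C² + Y = Y + C²)
(Z(3) + s(6, -9))*182 = (3² + (-9 + 6²))*182 = (9 + (-9 + 36))*182 = (9 + 27)*182 = 36*182 = 6552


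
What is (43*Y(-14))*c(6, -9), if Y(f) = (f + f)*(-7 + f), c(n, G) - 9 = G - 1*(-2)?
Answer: 50568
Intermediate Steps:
c(n, G) = 11 + G (c(n, G) = 9 + (G - 1*(-2)) = 9 + (G + 2) = 9 + (2 + G) = 11 + G)
Y(f) = 2*f*(-7 + f) (Y(f) = (2*f)*(-7 + f) = 2*f*(-7 + f))
(43*Y(-14))*c(6, -9) = (43*(2*(-14)*(-7 - 14)))*(11 - 9) = (43*(2*(-14)*(-21)))*2 = (43*588)*2 = 25284*2 = 50568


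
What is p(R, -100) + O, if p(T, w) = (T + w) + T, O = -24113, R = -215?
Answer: -24643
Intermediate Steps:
p(T, w) = w + 2*T
p(R, -100) + O = (-100 + 2*(-215)) - 24113 = (-100 - 430) - 24113 = -530 - 24113 = -24643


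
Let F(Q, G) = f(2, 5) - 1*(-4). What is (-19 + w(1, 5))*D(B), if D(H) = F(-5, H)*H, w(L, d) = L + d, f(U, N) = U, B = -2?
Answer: 156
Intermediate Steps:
F(Q, G) = 6 (F(Q, G) = 2 - 1*(-4) = 2 + 4 = 6)
D(H) = 6*H
(-19 + w(1, 5))*D(B) = (-19 + (1 + 5))*(6*(-2)) = (-19 + 6)*(-12) = -13*(-12) = 156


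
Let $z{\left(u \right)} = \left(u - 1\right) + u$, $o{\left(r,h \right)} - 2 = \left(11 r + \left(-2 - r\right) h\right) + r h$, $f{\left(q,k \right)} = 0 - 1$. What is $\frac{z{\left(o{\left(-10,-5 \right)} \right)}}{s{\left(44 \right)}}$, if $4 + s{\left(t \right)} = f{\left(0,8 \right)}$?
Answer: $\frac{197}{5} \approx 39.4$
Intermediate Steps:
$f{\left(q,k \right)} = -1$ ($f{\left(q,k \right)} = 0 - 1 = -1$)
$s{\left(t \right)} = -5$ ($s{\left(t \right)} = -4 - 1 = -5$)
$o{\left(r,h \right)} = 2 + 11 r + h r + h \left(-2 - r\right)$ ($o{\left(r,h \right)} = 2 + \left(\left(11 r + \left(-2 - r\right) h\right) + r h\right) = 2 + \left(\left(11 r + h \left(-2 - r\right)\right) + h r\right) = 2 + \left(11 r + h r + h \left(-2 - r\right)\right) = 2 + 11 r + h r + h \left(-2 - r\right)$)
$z{\left(u \right)} = -1 + 2 u$ ($z{\left(u \right)} = \left(-1 + u\right) + u = -1 + 2 u$)
$\frac{z{\left(o{\left(-10,-5 \right)} \right)}}{s{\left(44 \right)}} = \frac{-1 + 2 \left(2 - -10 + 11 \left(-10\right)\right)}{-5} = \left(-1 + 2 \left(2 + 10 - 110\right)\right) \left(- \frac{1}{5}\right) = \left(-1 + 2 \left(-98\right)\right) \left(- \frac{1}{5}\right) = \left(-1 - 196\right) \left(- \frac{1}{5}\right) = \left(-197\right) \left(- \frac{1}{5}\right) = \frac{197}{5}$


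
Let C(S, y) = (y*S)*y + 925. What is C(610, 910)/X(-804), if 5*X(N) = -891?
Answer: -2525709625/891 ≈ -2.8347e+6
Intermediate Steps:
C(S, y) = 925 + S*y**2 (C(S, y) = (S*y)*y + 925 = S*y**2 + 925 = 925 + S*y**2)
X(N) = -891/5 (X(N) = (1/5)*(-891) = -891/5)
C(610, 910)/X(-804) = (925 + 610*910**2)/(-891/5) = (925 + 610*828100)*(-5/891) = (925 + 505141000)*(-5/891) = 505141925*(-5/891) = -2525709625/891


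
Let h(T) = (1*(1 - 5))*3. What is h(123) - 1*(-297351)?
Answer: 297339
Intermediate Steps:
h(T) = -12 (h(T) = (1*(-4))*3 = -4*3 = -12)
h(123) - 1*(-297351) = -12 - 1*(-297351) = -12 + 297351 = 297339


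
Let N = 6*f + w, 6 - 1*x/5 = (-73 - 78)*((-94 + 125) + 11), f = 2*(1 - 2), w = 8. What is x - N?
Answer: 31744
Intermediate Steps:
f = -2 (f = 2*(-1) = -2)
x = 31740 (x = 30 - 5*(-73 - 78)*((-94 + 125) + 11) = 30 - (-755)*(31 + 11) = 30 - (-755)*42 = 30 - 5*(-6342) = 30 + 31710 = 31740)
N = -4 (N = 6*(-2) + 8 = -12 + 8 = -4)
x - N = 31740 - 1*(-4) = 31740 + 4 = 31744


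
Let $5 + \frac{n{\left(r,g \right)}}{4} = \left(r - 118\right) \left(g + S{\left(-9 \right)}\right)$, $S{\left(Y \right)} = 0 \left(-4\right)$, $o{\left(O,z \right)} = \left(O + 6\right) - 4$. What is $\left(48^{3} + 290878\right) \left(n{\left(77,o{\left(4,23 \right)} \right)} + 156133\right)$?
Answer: $62279639630$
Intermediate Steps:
$o{\left(O,z \right)} = 2 + O$ ($o{\left(O,z \right)} = \left(6 + O\right) - 4 = 2 + O$)
$S{\left(Y \right)} = 0$
$n{\left(r,g \right)} = -20 + 4 g \left(-118 + r\right)$ ($n{\left(r,g \right)} = -20 + 4 \left(r - 118\right) \left(g + 0\right) = -20 + 4 \left(-118 + r\right) g = -20 + 4 g \left(-118 + r\right)$)
$\left(48^{3} + 290878\right) \left(n{\left(77,o{\left(4,23 \right)} \right)} + 156133\right) = \left(48^{3} + 290878\right) \left(\left(-20 - 472 \left(2 + 4\right) + 4 \left(2 + 4\right) 77\right) + 156133\right) = \left(110592 + 290878\right) \left(\left(-20 - 2832 + 4 \cdot 6 \cdot 77\right) + 156133\right) = 401470 \left(\left(-20 - 2832 + 1848\right) + 156133\right) = 401470 \left(-1004 + 156133\right) = 401470 \cdot 155129 = 62279639630$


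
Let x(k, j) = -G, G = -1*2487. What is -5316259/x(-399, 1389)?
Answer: -5316259/2487 ≈ -2137.6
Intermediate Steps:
G = -2487
x(k, j) = 2487 (x(k, j) = -1*(-2487) = 2487)
-5316259/x(-399, 1389) = -5316259/2487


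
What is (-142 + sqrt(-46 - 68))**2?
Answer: (142 - I*sqrt(114))**2 ≈ 20050.0 - 3032.3*I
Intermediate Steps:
(-142 + sqrt(-46 - 68))**2 = (-142 + sqrt(-114))**2 = (-142 + I*sqrt(114))**2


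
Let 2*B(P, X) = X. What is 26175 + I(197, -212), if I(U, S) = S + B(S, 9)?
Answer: 51935/2 ≈ 25968.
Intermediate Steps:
B(P, X) = X/2
I(U, S) = 9/2 + S (I(U, S) = S + (1/2)*9 = S + 9/2 = 9/2 + S)
26175 + I(197, -212) = 26175 + (9/2 - 212) = 26175 - 415/2 = 51935/2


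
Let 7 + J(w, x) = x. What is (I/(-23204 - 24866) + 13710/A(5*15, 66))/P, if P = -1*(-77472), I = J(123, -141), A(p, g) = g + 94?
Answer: 32953169/29792632320 ≈ 0.0011061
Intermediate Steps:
A(p, g) = 94 + g
J(w, x) = -7 + x
I = -148 (I = -7 - 141 = -148)
P = 77472
(I/(-23204 - 24866) + 13710/A(5*15, 66))/P = (-148/(-23204 - 24866) + 13710/(94 + 66))/77472 = (-148/(-48070) + 13710/160)*(1/77472) = (-148*(-1/48070) + 13710*(1/160))*(1/77472) = (74/24035 + 1371/16)*(1/77472) = (32953169/384560)*(1/77472) = 32953169/29792632320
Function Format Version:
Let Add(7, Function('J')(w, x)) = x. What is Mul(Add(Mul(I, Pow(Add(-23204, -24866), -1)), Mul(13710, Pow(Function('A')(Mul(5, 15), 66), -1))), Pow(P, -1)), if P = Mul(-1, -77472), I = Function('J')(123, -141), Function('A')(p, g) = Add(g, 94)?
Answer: Rational(32953169, 29792632320) ≈ 0.0011061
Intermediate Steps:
Function('A')(p, g) = Add(94, g)
Function('J')(w, x) = Add(-7, x)
I = -148 (I = Add(-7, -141) = -148)
P = 77472
Mul(Add(Mul(I, Pow(Add(-23204, -24866), -1)), Mul(13710, Pow(Function('A')(Mul(5, 15), 66), -1))), Pow(P, -1)) = Mul(Add(Mul(-148, Pow(Add(-23204, -24866), -1)), Mul(13710, Pow(Add(94, 66), -1))), Pow(77472, -1)) = Mul(Add(Mul(-148, Pow(-48070, -1)), Mul(13710, Pow(160, -1))), Rational(1, 77472)) = Mul(Add(Mul(-148, Rational(-1, 48070)), Mul(13710, Rational(1, 160))), Rational(1, 77472)) = Mul(Add(Rational(74, 24035), Rational(1371, 16)), Rational(1, 77472)) = Mul(Rational(32953169, 384560), Rational(1, 77472)) = Rational(32953169, 29792632320)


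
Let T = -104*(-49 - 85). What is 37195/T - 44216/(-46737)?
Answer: 2354576891/651326832 ≈ 3.6150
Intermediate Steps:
T = 13936 (T = -104*(-134) = 13936)
37195/T - 44216/(-46737) = 37195/13936 - 44216/(-46737) = 37195*(1/13936) - 44216*(-1/46737) = 37195/13936 + 44216/46737 = 2354576891/651326832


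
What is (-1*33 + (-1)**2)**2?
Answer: 1024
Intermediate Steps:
(-1*33 + (-1)**2)**2 = (-33 + 1)**2 = (-32)**2 = 1024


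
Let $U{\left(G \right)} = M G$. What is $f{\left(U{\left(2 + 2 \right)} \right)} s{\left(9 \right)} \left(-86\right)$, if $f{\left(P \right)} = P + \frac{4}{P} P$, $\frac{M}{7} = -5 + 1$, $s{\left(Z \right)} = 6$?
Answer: $55728$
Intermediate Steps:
$M = -28$ ($M = 7 \left(-5 + 1\right) = 7 \left(-4\right) = -28$)
$U{\left(G \right)} = - 28 G$
$f{\left(P \right)} = 4 + P$ ($f{\left(P \right)} = P + 4 = 4 + P$)
$f{\left(U{\left(2 + 2 \right)} \right)} s{\left(9 \right)} \left(-86\right) = \left(4 - 28 \left(2 + 2\right)\right) 6 \left(-86\right) = \left(4 - 112\right) 6 \left(-86\right) = \left(-108\right) 6 \left(-86\right) = \left(-648\right) \left(-86\right) = 55728$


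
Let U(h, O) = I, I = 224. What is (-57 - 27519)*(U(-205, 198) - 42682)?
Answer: 1170821808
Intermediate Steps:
U(h, O) = 224
(-57 - 27519)*(U(-205, 198) - 42682) = (-57 - 27519)*(224 - 42682) = -27576*(-42458) = 1170821808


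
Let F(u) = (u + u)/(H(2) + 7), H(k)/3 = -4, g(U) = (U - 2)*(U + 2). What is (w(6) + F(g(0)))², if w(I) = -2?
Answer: 4/25 ≈ 0.16000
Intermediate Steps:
g(U) = (-2 + U)*(2 + U)
H(k) = -12 (H(k) = 3*(-4) = -12)
F(u) = -2*u/5 (F(u) = (u + u)/(-12 + 7) = (2*u)/(-5) = (2*u)*(-⅕) = -2*u/5)
(w(6) + F(g(0)))² = (-2 - 2*(-4 + 0²)/5)² = (-2 - 2*(-4 + 0)/5)² = (-2 - ⅖*(-4))² = (-2 + 8/5)² = (-⅖)² = 4/25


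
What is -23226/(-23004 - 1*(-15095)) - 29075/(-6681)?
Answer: 385127081/52840029 ≈ 7.2885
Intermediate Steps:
-23226/(-23004 - 1*(-15095)) - 29075/(-6681) = -23226/(-23004 + 15095) - 29075*(-1/6681) = -23226/(-7909) + 29075/6681 = -23226*(-1/7909) + 29075/6681 = 23226/7909 + 29075/6681 = 385127081/52840029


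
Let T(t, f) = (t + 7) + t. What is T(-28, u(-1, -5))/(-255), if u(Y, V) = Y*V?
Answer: 49/255 ≈ 0.19216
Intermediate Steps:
u(Y, V) = V*Y
T(t, f) = 7 + 2*t (T(t, f) = (7 + t) + t = 7 + 2*t)
T(-28, u(-1, -5))/(-255) = (7 + 2*(-28))/(-255) = (7 - 56)*(-1/255) = -49*(-1/255) = 49/255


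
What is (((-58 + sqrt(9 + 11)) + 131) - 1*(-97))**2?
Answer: 28920 + 680*sqrt(5) ≈ 30441.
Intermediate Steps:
(((-58 + sqrt(9 + 11)) + 131) - 1*(-97))**2 = (((-58 + sqrt(20)) + 131) + 97)**2 = (((-58 + 2*sqrt(5)) + 131) + 97)**2 = ((73 + 2*sqrt(5)) + 97)**2 = (170 + 2*sqrt(5))**2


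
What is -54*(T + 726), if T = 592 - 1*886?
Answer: -23328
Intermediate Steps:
T = -294 (T = 592 - 886 = -294)
-54*(T + 726) = -54*(-294 + 726) = -54*432 = -23328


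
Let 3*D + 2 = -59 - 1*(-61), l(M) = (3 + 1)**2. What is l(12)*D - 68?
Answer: -68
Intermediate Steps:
l(M) = 16 (l(M) = 4**2 = 16)
D = 0 (D = -2/3 + (-59 - 1*(-61))/3 = -2/3 + (-59 + 61)/3 = -2/3 + (1/3)*2 = -2/3 + 2/3 = 0)
l(12)*D - 68 = 16*0 - 68 = 0 - 68 = -68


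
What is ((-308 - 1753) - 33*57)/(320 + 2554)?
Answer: -657/479 ≈ -1.3716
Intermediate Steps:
((-308 - 1753) - 33*57)/(320 + 2554) = (-2061 - 1881)/2874 = -3942*1/2874 = -657/479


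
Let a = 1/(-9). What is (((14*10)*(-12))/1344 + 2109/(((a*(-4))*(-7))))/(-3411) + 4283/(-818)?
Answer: -98376419/19531386 ≈ -5.0368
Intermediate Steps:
a = -⅑ ≈ -0.11111
(((14*10)*(-12))/1344 + 2109/(((a*(-4))*(-7))))/(-3411) + 4283/(-818) = (((14*10)*(-12))/1344 + 2109/((-⅑*(-4)*(-7))))/(-3411) + 4283/(-818) = ((140*(-12))*(1/1344) + 2109/(((4/9)*(-7))))*(-1/3411) + 4283*(-1/818) = (-1680*1/1344 + 2109/(-28/9))*(-1/3411) - 4283/818 = (-5/4 + 2109*(-9/28))*(-1/3411) - 4283/818 = (-5/4 - 18981/28)*(-1/3411) - 4283/818 = -4754/7*(-1/3411) - 4283/818 = 4754/23877 - 4283/818 = -98376419/19531386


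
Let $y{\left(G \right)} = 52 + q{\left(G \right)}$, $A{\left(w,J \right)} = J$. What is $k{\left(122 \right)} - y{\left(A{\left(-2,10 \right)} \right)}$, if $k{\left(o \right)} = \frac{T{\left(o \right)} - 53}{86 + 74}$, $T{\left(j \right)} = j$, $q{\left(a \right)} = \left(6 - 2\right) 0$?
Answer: $- \frac{8251}{160} \approx -51.569$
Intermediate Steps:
$q{\left(a \right)} = 0$ ($q{\left(a \right)} = 4 \cdot 0 = 0$)
$y{\left(G \right)} = 52$ ($y{\left(G \right)} = 52 + 0 = 52$)
$k{\left(o \right)} = - \frac{53}{160} + \frac{o}{160}$ ($k{\left(o \right)} = \frac{o - 53}{86 + 74} = \frac{-53 + o}{160} = \left(-53 + o\right) \frac{1}{160} = - \frac{53}{160} + \frac{o}{160}$)
$k{\left(122 \right)} - y{\left(A{\left(-2,10 \right)} \right)} = \left(- \frac{53}{160} + \frac{1}{160} \cdot 122\right) - 52 = \left(- \frac{53}{160} + \frac{61}{80}\right) - 52 = \frac{69}{160} - 52 = - \frac{8251}{160}$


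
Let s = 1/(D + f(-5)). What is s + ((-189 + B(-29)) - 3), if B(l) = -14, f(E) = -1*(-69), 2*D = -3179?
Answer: -626448/3041 ≈ -206.00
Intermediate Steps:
D = -3179/2 (D = (½)*(-3179) = -3179/2 ≈ -1589.5)
f(E) = 69
s = -2/3041 (s = 1/(-3179/2 + 69) = 1/(-3041/2) = -2/3041 ≈ -0.00065768)
s + ((-189 + B(-29)) - 3) = -2/3041 + ((-189 - 14) - 3) = -2/3041 + (-203 - 3) = -2/3041 - 206 = -626448/3041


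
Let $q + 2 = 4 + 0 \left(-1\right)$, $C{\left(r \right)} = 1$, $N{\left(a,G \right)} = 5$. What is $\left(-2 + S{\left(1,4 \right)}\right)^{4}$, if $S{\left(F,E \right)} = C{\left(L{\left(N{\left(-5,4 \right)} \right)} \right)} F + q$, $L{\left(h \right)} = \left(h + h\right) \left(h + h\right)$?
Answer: $1$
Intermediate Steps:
$L{\left(h \right)} = 4 h^{2}$ ($L{\left(h \right)} = 2 h 2 h = 4 h^{2}$)
$q = 2$ ($q = -2 + \left(4 + 0 \left(-1\right)\right) = -2 + \left(4 + 0\right) = -2 + 4 = 2$)
$S{\left(F,E \right)} = 2 + F$ ($S{\left(F,E \right)} = 1 F + 2 = F + 2 = 2 + F$)
$\left(-2 + S{\left(1,4 \right)}\right)^{4} = \left(-2 + \left(2 + 1\right)\right)^{4} = \left(-2 + 3\right)^{4} = 1^{4} = 1$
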